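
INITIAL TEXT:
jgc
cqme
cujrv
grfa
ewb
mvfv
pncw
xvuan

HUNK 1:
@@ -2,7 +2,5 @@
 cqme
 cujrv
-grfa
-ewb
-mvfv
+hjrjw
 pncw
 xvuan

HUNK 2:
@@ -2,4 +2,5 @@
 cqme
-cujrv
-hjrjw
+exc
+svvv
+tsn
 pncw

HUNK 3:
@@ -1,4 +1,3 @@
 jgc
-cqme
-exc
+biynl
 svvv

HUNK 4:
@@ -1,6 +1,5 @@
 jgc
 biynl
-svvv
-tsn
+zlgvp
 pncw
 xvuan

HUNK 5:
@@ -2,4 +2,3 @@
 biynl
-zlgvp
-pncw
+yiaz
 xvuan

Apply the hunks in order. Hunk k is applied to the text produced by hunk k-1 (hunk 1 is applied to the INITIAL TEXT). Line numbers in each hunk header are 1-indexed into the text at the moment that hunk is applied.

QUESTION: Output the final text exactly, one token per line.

Hunk 1: at line 2 remove [grfa,ewb,mvfv] add [hjrjw] -> 6 lines: jgc cqme cujrv hjrjw pncw xvuan
Hunk 2: at line 2 remove [cujrv,hjrjw] add [exc,svvv,tsn] -> 7 lines: jgc cqme exc svvv tsn pncw xvuan
Hunk 3: at line 1 remove [cqme,exc] add [biynl] -> 6 lines: jgc biynl svvv tsn pncw xvuan
Hunk 4: at line 1 remove [svvv,tsn] add [zlgvp] -> 5 lines: jgc biynl zlgvp pncw xvuan
Hunk 5: at line 2 remove [zlgvp,pncw] add [yiaz] -> 4 lines: jgc biynl yiaz xvuan

Answer: jgc
biynl
yiaz
xvuan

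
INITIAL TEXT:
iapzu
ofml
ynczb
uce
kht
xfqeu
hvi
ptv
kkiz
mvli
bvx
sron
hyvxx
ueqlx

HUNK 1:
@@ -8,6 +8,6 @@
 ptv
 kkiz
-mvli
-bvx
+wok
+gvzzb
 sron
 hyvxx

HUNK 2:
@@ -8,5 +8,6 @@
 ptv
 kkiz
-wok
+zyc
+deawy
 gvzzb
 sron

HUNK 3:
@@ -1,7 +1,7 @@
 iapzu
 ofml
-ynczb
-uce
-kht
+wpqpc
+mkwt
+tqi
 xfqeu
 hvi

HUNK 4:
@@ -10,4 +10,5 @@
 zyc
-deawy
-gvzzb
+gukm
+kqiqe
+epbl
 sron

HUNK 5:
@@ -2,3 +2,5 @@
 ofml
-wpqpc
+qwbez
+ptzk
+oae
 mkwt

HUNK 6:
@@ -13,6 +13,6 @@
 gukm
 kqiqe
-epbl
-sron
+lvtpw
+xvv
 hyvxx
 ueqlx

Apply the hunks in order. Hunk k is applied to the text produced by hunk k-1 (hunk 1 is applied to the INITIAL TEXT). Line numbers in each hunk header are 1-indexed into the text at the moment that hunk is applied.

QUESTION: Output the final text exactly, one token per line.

Hunk 1: at line 8 remove [mvli,bvx] add [wok,gvzzb] -> 14 lines: iapzu ofml ynczb uce kht xfqeu hvi ptv kkiz wok gvzzb sron hyvxx ueqlx
Hunk 2: at line 8 remove [wok] add [zyc,deawy] -> 15 lines: iapzu ofml ynczb uce kht xfqeu hvi ptv kkiz zyc deawy gvzzb sron hyvxx ueqlx
Hunk 3: at line 1 remove [ynczb,uce,kht] add [wpqpc,mkwt,tqi] -> 15 lines: iapzu ofml wpqpc mkwt tqi xfqeu hvi ptv kkiz zyc deawy gvzzb sron hyvxx ueqlx
Hunk 4: at line 10 remove [deawy,gvzzb] add [gukm,kqiqe,epbl] -> 16 lines: iapzu ofml wpqpc mkwt tqi xfqeu hvi ptv kkiz zyc gukm kqiqe epbl sron hyvxx ueqlx
Hunk 5: at line 2 remove [wpqpc] add [qwbez,ptzk,oae] -> 18 lines: iapzu ofml qwbez ptzk oae mkwt tqi xfqeu hvi ptv kkiz zyc gukm kqiqe epbl sron hyvxx ueqlx
Hunk 6: at line 13 remove [epbl,sron] add [lvtpw,xvv] -> 18 lines: iapzu ofml qwbez ptzk oae mkwt tqi xfqeu hvi ptv kkiz zyc gukm kqiqe lvtpw xvv hyvxx ueqlx

Answer: iapzu
ofml
qwbez
ptzk
oae
mkwt
tqi
xfqeu
hvi
ptv
kkiz
zyc
gukm
kqiqe
lvtpw
xvv
hyvxx
ueqlx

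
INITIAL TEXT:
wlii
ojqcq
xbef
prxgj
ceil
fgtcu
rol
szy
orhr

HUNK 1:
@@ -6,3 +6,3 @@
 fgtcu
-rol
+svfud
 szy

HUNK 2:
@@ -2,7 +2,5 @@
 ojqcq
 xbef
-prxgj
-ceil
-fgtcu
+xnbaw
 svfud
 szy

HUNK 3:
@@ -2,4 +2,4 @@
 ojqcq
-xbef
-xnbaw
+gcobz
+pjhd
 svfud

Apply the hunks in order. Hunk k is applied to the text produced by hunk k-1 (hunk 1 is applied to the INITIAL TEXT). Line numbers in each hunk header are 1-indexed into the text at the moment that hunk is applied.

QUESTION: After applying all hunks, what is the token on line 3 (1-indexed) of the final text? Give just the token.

Hunk 1: at line 6 remove [rol] add [svfud] -> 9 lines: wlii ojqcq xbef prxgj ceil fgtcu svfud szy orhr
Hunk 2: at line 2 remove [prxgj,ceil,fgtcu] add [xnbaw] -> 7 lines: wlii ojqcq xbef xnbaw svfud szy orhr
Hunk 3: at line 2 remove [xbef,xnbaw] add [gcobz,pjhd] -> 7 lines: wlii ojqcq gcobz pjhd svfud szy orhr
Final line 3: gcobz

Answer: gcobz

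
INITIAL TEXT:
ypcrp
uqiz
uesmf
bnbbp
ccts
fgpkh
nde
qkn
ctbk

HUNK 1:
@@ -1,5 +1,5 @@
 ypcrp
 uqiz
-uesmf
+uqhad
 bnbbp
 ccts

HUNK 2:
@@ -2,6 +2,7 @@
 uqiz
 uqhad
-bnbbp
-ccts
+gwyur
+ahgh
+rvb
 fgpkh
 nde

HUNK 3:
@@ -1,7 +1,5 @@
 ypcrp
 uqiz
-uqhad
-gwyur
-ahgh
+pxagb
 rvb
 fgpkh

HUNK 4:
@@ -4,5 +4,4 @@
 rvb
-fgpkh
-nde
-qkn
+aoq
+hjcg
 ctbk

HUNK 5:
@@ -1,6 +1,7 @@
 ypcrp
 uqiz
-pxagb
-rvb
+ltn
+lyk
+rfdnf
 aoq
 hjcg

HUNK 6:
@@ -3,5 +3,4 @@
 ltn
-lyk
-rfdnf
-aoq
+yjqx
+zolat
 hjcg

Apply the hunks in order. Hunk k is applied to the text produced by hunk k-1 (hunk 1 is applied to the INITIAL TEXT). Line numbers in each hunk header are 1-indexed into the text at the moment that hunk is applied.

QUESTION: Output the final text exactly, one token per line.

Answer: ypcrp
uqiz
ltn
yjqx
zolat
hjcg
ctbk

Derivation:
Hunk 1: at line 1 remove [uesmf] add [uqhad] -> 9 lines: ypcrp uqiz uqhad bnbbp ccts fgpkh nde qkn ctbk
Hunk 2: at line 2 remove [bnbbp,ccts] add [gwyur,ahgh,rvb] -> 10 lines: ypcrp uqiz uqhad gwyur ahgh rvb fgpkh nde qkn ctbk
Hunk 3: at line 1 remove [uqhad,gwyur,ahgh] add [pxagb] -> 8 lines: ypcrp uqiz pxagb rvb fgpkh nde qkn ctbk
Hunk 4: at line 4 remove [fgpkh,nde,qkn] add [aoq,hjcg] -> 7 lines: ypcrp uqiz pxagb rvb aoq hjcg ctbk
Hunk 5: at line 1 remove [pxagb,rvb] add [ltn,lyk,rfdnf] -> 8 lines: ypcrp uqiz ltn lyk rfdnf aoq hjcg ctbk
Hunk 6: at line 3 remove [lyk,rfdnf,aoq] add [yjqx,zolat] -> 7 lines: ypcrp uqiz ltn yjqx zolat hjcg ctbk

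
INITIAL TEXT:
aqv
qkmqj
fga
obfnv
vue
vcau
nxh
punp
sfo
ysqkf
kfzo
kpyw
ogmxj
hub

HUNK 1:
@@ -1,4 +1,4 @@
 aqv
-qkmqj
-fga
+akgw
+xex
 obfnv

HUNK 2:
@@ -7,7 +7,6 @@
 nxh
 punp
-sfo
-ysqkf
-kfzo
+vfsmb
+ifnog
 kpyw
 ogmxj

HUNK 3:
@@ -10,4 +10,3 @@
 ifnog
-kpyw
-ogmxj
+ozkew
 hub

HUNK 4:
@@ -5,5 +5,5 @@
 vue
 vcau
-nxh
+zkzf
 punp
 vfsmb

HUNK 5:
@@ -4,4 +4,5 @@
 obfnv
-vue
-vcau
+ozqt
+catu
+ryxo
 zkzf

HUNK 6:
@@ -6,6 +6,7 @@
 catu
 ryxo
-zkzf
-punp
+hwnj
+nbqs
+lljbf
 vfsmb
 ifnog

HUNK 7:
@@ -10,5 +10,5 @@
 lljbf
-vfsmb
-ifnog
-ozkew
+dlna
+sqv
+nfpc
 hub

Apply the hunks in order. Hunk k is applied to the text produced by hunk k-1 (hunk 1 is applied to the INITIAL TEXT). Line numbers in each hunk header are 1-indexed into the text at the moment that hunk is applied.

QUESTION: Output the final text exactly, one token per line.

Answer: aqv
akgw
xex
obfnv
ozqt
catu
ryxo
hwnj
nbqs
lljbf
dlna
sqv
nfpc
hub

Derivation:
Hunk 1: at line 1 remove [qkmqj,fga] add [akgw,xex] -> 14 lines: aqv akgw xex obfnv vue vcau nxh punp sfo ysqkf kfzo kpyw ogmxj hub
Hunk 2: at line 7 remove [sfo,ysqkf,kfzo] add [vfsmb,ifnog] -> 13 lines: aqv akgw xex obfnv vue vcau nxh punp vfsmb ifnog kpyw ogmxj hub
Hunk 3: at line 10 remove [kpyw,ogmxj] add [ozkew] -> 12 lines: aqv akgw xex obfnv vue vcau nxh punp vfsmb ifnog ozkew hub
Hunk 4: at line 5 remove [nxh] add [zkzf] -> 12 lines: aqv akgw xex obfnv vue vcau zkzf punp vfsmb ifnog ozkew hub
Hunk 5: at line 4 remove [vue,vcau] add [ozqt,catu,ryxo] -> 13 lines: aqv akgw xex obfnv ozqt catu ryxo zkzf punp vfsmb ifnog ozkew hub
Hunk 6: at line 6 remove [zkzf,punp] add [hwnj,nbqs,lljbf] -> 14 lines: aqv akgw xex obfnv ozqt catu ryxo hwnj nbqs lljbf vfsmb ifnog ozkew hub
Hunk 7: at line 10 remove [vfsmb,ifnog,ozkew] add [dlna,sqv,nfpc] -> 14 lines: aqv akgw xex obfnv ozqt catu ryxo hwnj nbqs lljbf dlna sqv nfpc hub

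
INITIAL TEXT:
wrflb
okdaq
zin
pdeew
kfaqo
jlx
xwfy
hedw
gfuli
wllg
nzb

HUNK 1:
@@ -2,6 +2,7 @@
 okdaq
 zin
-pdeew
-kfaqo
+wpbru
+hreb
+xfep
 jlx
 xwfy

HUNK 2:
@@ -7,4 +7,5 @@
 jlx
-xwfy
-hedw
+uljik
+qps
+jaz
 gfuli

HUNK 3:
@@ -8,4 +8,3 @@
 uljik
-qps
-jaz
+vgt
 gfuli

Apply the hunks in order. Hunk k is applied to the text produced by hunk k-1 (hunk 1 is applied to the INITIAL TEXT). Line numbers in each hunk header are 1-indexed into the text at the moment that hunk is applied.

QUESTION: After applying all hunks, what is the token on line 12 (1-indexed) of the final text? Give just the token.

Hunk 1: at line 2 remove [pdeew,kfaqo] add [wpbru,hreb,xfep] -> 12 lines: wrflb okdaq zin wpbru hreb xfep jlx xwfy hedw gfuli wllg nzb
Hunk 2: at line 7 remove [xwfy,hedw] add [uljik,qps,jaz] -> 13 lines: wrflb okdaq zin wpbru hreb xfep jlx uljik qps jaz gfuli wllg nzb
Hunk 3: at line 8 remove [qps,jaz] add [vgt] -> 12 lines: wrflb okdaq zin wpbru hreb xfep jlx uljik vgt gfuli wllg nzb
Final line 12: nzb

Answer: nzb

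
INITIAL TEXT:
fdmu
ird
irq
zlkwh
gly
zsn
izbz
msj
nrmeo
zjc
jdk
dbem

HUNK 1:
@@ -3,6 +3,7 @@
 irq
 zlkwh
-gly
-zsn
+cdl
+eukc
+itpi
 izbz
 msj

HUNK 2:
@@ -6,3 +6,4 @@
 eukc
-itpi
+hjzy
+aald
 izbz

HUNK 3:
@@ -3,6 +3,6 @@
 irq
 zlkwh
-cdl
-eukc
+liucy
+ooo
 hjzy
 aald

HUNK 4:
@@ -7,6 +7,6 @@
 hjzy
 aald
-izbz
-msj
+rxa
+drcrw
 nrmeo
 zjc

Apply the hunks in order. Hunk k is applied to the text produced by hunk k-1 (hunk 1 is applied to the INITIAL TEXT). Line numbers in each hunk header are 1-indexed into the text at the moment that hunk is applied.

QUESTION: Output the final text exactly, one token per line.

Answer: fdmu
ird
irq
zlkwh
liucy
ooo
hjzy
aald
rxa
drcrw
nrmeo
zjc
jdk
dbem

Derivation:
Hunk 1: at line 3 remove [gly,zsn] add [cdl,eukc,itpi] -> 13 lines: fdmu ird irq zlkwh cdl eukc itpi izbz msj nrmeo zjc jdk dbem
Hunk 2: at line 6 remove [itpi] add [hjzy,aald] -> 14 lines: fdmu ird irq zlkwh cdl eukc hjzy aald izbz msj nrmeo zjc jdk dbem
Hunk 3: at line 3 remove [cdl,eukc] add [liucy,ooo] -> 14 lines: fdmu ird irq zlkwh liucy ooo hjzy aald izbz msj nrmeo zjc jdk dbem
Hunk 4: at line 7 remove [izbz,msj] add [rxa,drcrw] -> 14 lines: fdmu ird irq zlkwh liucy ooo hjzy aald rxa drcrw nrmeo zjc jdk dbem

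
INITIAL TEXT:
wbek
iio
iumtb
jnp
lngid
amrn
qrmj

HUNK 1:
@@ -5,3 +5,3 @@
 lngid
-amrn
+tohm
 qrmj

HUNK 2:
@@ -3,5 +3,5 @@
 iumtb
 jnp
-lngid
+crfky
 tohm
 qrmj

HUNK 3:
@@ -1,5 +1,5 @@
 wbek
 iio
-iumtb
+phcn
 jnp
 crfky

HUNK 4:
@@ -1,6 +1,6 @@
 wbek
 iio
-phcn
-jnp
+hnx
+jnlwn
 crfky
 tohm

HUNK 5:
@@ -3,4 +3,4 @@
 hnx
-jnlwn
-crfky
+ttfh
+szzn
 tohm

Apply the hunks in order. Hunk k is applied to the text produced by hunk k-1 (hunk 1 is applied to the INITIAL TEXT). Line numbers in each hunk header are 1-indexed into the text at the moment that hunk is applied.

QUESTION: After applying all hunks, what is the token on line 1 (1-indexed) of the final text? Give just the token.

Answer: wbek

Derivation:
Hunk 1: at line 5 remove [amrn] add [tohm] -> 7 lines: wbek iio iumtb jnp lngid tohm qrmj
Hunk 2: at line 3 remove [lngid] add [crfky] -> 7 lines: wbek iio iumtb jnp crfky tohm qrmj
Hunk 3: at line 1 remove [iumtb] add [phcn] -> 7 lines: wbek iio phcn jnp crfky tohm qrmj
Hunk 4: at line 1 remove [phcn,jnp] add [hnx,jnlwn] -> 7 lines: wbek iio hnx jnlwn crfky tohm qrmj
Hunk 5: at line 3 remove [jnlwn,crfky] add [ttfh,szzn] -> 7 lines: wbek iio hnx ttfh szzn tohm qrmj
Final line 1: wbek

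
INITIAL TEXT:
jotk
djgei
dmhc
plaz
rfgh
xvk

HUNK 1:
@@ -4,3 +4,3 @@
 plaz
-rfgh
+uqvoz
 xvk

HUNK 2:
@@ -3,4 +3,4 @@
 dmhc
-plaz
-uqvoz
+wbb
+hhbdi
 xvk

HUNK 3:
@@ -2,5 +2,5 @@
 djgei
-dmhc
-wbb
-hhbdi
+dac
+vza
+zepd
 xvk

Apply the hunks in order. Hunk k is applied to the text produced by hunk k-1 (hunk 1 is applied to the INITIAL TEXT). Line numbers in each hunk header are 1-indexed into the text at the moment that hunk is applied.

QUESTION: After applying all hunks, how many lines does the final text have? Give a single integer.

Answer: 6

Derivation:
Hunk 1: at line 4 remove [rfgh] add [uqvoz] -> 6 lines: jotk djgei dmhc plaz uqvoz xvk
Hunk 2: at line 3 remove [plaz,uqvoz] add [wbb,hhbdi] -> 6 lines: jotk djgei dmhc wbb hhbdi xvk
Hunk 3: at line 2 remove [dmhc,wbb,hhbdi] add [dac,vza,zepd] -> 6 lines: jotk djgei dac vza zepd xvk
Final line count: 6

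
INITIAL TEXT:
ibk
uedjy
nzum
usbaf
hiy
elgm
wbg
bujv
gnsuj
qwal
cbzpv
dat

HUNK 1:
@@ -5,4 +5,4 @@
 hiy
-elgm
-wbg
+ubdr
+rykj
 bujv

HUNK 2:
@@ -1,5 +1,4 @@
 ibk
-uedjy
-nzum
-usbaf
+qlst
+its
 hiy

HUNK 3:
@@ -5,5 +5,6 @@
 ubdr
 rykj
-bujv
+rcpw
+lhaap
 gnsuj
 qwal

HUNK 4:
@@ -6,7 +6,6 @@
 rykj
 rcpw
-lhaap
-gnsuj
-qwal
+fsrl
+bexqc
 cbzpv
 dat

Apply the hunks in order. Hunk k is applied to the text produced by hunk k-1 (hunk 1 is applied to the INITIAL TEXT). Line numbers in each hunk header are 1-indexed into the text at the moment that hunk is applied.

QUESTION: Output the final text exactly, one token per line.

Hunk 1: at line 5 remove [elgm,wbg] add [ubdr,rykj] -> 12 lines: ibk uedjy nzum usbaf hiy ubdr rykj bujv gnsuj qwal cbzpv dat
Hunk 2: at line 1 remove [uedjy,nzum,usbaf] add [qlst,its] -> 11 lines: ibk qlst its hiy ubdr rykj bujv gnsuj qwal cbzpv dat
Hunk 3: at line 5 remove [bujv] add [rcpw,lhaap] -> 12 lines: ibk qlst its hiy ubdr rykj rcpw lhaap gnsuj qwal cbzpv dat
Hunk 4: at line 6 remove [lhaap,gnsuj,qwal] add [fsrl,bexqc] -> 11 lines: ibk qlst its hiy ubdr rykj rcpw fsrl bexqc cbzpv dat

Answer: ibk
qlst
its
hiy
ubdr
rykj
rcpw
fsrl
bexqc
cbzpv
dat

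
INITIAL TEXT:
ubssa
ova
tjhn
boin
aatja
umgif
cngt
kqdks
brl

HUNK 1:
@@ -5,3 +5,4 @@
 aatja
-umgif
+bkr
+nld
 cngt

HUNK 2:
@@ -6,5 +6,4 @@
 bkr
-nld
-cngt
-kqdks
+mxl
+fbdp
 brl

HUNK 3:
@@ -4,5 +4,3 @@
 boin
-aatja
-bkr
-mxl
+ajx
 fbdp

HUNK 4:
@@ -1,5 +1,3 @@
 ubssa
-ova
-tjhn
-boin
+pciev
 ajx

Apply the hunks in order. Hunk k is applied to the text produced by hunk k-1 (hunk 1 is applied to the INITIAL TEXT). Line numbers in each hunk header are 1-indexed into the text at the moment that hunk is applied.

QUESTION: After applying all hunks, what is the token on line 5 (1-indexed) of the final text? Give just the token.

Answer: brl

Derivation:
Hunk 1: at line 5 remove [umgif] add [bkr,nld] -> 10 lines: ubssa ova tjhn boin aatja bkr nld cngt kqdks brl
Hunk 2: at line 6 remove [nld,cngt,kqdks] add [mxl,fbdp] -> 9 lines: ubssa ova tjhn boin aatja bkr mxl fbdp brl
Hunk 3: at line 4 remove [aatja,bkr,mxl] add [ajx] -> 7 lines: ubssa ova tjhn boin ajx fbdp brl
Hunk 4: at line 1 remove [ova,tjhn,boin] add [pciev] -> 5 lines: ubssa pciev ajx fbdp brl
Final line 5: brl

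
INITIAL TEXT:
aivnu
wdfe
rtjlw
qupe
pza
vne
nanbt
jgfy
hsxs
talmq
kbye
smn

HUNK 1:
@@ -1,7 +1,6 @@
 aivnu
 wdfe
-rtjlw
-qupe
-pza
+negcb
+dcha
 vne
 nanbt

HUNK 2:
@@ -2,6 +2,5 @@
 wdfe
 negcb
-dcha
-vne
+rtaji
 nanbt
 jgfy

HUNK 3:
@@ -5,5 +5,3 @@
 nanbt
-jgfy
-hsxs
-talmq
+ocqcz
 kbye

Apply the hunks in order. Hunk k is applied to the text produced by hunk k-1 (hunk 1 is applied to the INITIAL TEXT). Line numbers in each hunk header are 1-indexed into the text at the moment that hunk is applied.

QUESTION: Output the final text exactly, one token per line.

Hunk 1: at line 1 remove [rtjlw,qupe,pza] add [negcb,dcha] -> 11 lines: aivnu wdfe negcb dcha vne nanbt jgfy hsxs talmq kbye smn
Hunk 2: at line 2 remove [dcha,vne] add [rtaji] -> 10 lines: aivnu wdfe negcb rtaji nanbt jgfy hsxs talmq kbye smn
Hunk 3: at line 5 remove [jgfy,hsxs,talmq] add [ocqcz] -> 8 lines: aivnu wdfe negcb rtaji nanbt ocqcz kbye smn

Answer: aivnu
wdfe
negcb
rtaji
nanbt
ocqcz
kbye
smn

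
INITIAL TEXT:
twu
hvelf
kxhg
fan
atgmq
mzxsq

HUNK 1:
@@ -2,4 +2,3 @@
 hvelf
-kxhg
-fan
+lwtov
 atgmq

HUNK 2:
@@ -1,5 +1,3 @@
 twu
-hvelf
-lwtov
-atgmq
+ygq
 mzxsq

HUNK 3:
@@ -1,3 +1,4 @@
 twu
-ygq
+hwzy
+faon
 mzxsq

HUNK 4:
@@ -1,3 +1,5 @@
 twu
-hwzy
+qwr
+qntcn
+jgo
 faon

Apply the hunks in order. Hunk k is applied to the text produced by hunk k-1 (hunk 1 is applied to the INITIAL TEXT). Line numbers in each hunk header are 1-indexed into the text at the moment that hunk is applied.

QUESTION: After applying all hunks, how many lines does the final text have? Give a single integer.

Answer: 6

Derivation:
Hunk 1: at line 2 remove [kxhg,fan] add [lwtov] -> 5 lines: twu hvelf lwtov atgmq mzxsq
Hunk 2: at line 1 remove [hvelf,lwtov,atgmq] add [ygq] -> 3 lines: twu ygq mzxsq
Hunk 3: at line 1 remove [ygq] add [hwzy,faon] -> 4 lines: twu hwzy faon mzxsq
Hunk 4: at line 1 remove [hwzy] add [qwr,qntcn,jgo] -> 6 lines: twu qwr qntcn jgo faon mzxsq
Final line count: 6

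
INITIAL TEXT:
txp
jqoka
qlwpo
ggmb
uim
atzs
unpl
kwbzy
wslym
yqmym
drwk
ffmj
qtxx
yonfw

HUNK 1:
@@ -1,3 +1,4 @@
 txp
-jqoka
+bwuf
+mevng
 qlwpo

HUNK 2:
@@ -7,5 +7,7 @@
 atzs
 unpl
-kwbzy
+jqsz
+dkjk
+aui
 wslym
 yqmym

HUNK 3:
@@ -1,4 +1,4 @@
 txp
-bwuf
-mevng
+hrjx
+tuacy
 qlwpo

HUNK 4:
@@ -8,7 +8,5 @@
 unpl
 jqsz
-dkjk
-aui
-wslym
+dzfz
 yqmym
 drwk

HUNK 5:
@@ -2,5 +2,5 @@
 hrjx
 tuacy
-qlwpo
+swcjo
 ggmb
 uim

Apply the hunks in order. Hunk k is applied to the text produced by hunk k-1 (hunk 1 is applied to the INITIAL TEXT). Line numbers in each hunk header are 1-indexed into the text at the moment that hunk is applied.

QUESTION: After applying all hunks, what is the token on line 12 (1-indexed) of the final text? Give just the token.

Answer: drwk

Derivation:
Hunk 1: at line 1 remove [jqoka] add [bwuf,mevng] -> 15 lines: txp bwuf mevng qlwpo ggmb uim atzs unpl kwbzy wslym yqmym drwk ffmj qtxx yonfw
Hunk 2: at line 7 remove [kwbzy] add [jqsz,dkjk,aui] -> 17 lines: txp bwuf mevng qlwpo ggmb uim atzs unpl jqsz dkjk aui wslym yqmym drwk ffmj qtxx yonfw
Hunk 3: at line 1 remove [bwuf,mevng] add [hrjx,tuacy] -> 17 lines: txp hrjx tuacy qlwpo ggmb uim atzs unpl jqsz dkjk aui wslym yqmym drwk ffmj qtxx yonfw
Hunk 4: at line 8 remove [dkjk,aui,wslym] add [dzfz] -> 15 lines: txp hrjx tuacy qlwpo ggmb uim atzs unpl jqsz dzfz yqmym drwk ffmj qtxx yonfw
Hunk 5: at line 2 remove [qlwpo] add [swcjo] -> 15 lines: txp hrjx tuacy swcjo ggmb uim atzs unpl jqsz dzfz yqmym drwk ffmj qtxx yonfw
Final line 12: drwk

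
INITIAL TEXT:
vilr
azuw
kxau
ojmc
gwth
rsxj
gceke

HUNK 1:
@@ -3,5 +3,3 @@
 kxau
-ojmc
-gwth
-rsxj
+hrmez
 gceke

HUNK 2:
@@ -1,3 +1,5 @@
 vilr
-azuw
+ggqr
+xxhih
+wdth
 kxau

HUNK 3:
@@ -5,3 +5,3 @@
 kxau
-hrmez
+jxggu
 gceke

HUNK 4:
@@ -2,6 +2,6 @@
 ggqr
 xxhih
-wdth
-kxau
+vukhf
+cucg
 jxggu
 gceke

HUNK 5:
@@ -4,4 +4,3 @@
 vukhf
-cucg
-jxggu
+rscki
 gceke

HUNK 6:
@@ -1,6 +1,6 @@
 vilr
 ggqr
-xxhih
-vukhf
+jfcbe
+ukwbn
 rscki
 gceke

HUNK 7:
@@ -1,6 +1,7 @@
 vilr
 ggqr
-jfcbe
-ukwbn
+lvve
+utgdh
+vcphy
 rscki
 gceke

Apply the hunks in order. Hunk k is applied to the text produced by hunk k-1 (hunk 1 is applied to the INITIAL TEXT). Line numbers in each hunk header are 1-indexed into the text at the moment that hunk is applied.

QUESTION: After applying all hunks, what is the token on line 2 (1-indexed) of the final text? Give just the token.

Answer: ggqr

Derivation:
Hunk 1: at line 3 remove [ojmc,gwth,rsxj] add [hrmez] -> 5 lines: vilr azuw kxau hrmez gceke
Hunk 2: at line 1 remove [azuw] add [ggqr,xxhih,wdth] -> 7 lines: vilr ggqr xxhih wdth kxau hrmez gceke
Hunk 3: at line 5 remove [hrmez] add [jxggu] -> 7 lines: vilr ggqr xxhih wdth kxau jxggu gceke
Hunk 4: at line 2 remove [wdth,kxau] add [vukhf,cucg] -> 7 lines: vilr ggqr xxhih vukhf cucg jxggu gceke
Hunk 5: at line 4 remove [cucg,jxggu] add [rscki] -> 6 lines: vilr ggqr xxhih vukhf rscki gceke
Hunk 6: at line 1 remove [xxhih,vukhf] add [jfcbe,ukwbn] -> 6 lines: vilr ggqr jfcbe ukwbn rscki gceke
Hunk 7: at line 1 remove [jfcbe,ukwbn] add [lvve,utgdh,vcphy] -> 7 lines: vilr ggqr lvve utgdh vcphy rscki gceke
Final line 2: ggqr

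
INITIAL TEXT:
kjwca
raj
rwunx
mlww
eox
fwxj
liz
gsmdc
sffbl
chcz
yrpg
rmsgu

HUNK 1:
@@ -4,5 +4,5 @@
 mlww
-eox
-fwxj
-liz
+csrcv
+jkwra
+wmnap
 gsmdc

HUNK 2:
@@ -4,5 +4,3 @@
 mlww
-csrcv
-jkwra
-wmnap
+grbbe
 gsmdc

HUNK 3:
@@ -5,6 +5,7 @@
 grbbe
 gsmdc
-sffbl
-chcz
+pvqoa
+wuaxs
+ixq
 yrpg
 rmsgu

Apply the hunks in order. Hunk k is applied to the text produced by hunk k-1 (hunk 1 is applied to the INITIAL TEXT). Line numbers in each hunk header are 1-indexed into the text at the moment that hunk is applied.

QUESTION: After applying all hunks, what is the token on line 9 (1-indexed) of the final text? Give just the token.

Hunk 1: at line 4 remove [eox,fwxj,liz] add [csrcv,jkwra,wmnap] -> 12 lines: kjwca raj rwunx mlww csrcv jkwra wmnap gsmdc sffbl chcz yrpg rmsgu
Hunk 2: at line 4 remove [csrcv,jkwra,wmnap] add [grbbe] -> 10 lines: kjwca raj rwunx mlww grbbe gsmdc sffbl chcz yrpg rmsgu
Hunk 3: at line 5 remove [sffbl,chcz] add [pvqoa,wuaxs,ixq] -> 11 lines: kjwca raj rwunx mlww grbbe gsmdc pvqoa wuaxs ixq yrpg rmsgu
Final line 9: ixq

Answer: ixq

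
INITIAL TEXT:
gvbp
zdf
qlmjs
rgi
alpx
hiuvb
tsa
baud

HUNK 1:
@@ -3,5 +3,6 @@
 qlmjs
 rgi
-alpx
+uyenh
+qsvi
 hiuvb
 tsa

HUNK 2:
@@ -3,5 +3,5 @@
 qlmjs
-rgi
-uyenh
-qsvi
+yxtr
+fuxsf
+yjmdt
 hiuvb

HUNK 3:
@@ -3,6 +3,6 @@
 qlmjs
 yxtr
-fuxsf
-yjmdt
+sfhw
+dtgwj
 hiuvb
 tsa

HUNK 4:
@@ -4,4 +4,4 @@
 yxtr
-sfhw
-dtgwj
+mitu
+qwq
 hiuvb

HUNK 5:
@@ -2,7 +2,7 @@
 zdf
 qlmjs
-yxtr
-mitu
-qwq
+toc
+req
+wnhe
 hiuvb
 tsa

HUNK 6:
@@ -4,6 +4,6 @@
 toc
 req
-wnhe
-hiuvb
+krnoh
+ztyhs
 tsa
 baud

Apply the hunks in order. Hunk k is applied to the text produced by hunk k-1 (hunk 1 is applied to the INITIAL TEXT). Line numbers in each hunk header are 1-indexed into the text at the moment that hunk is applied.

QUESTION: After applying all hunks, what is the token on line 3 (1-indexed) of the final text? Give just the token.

Answer: qlmjs

Derivation:
Hunk 1: at line 3 remove [alpx] add [uyenh,qsvi] -> 9 lines: gvbp zdf qlmjs rgi uyenh qsvi hiuvb tsa baud
Hunk 2: at line 3 remove [rgi,uyenh,qsvi] add [yxtr,fuxsf,yjmdt] -> 9 lines: gvbp zdf qlmjs yxtr fuxsf yjmdt hiuvb tsa baud
Hunk 3: at line 3 remove [fuxsf,yjmdt] add [sfhw,dtgwj] -> 9 lines: gvbp zdf qlmjs yxtr sfhw dtgwj hiuvb tsa baud
Hunk 4: at line 4 remove [sfhw,dtgwj] add [mitu,qwq] -> 9 lines: gvbp zdf qlmjs yxtr mitu qwq hiuvb tsa baud
Hunk 5: at line 2 remove [yxtr,mitu,qwq] add [toc,req,wnhe] -> 9 lines: gvbp zdf qlmjs toc req wnhe hiuvb tsa baud
Hunk 6: at line 4 remove [wnhe,hiuvb] add [krnoh,ztyhs] -> 9 lines: gvbp zdf qlmjs toc req krnoh ztyhs tsa baud
Final line 3: qlmjs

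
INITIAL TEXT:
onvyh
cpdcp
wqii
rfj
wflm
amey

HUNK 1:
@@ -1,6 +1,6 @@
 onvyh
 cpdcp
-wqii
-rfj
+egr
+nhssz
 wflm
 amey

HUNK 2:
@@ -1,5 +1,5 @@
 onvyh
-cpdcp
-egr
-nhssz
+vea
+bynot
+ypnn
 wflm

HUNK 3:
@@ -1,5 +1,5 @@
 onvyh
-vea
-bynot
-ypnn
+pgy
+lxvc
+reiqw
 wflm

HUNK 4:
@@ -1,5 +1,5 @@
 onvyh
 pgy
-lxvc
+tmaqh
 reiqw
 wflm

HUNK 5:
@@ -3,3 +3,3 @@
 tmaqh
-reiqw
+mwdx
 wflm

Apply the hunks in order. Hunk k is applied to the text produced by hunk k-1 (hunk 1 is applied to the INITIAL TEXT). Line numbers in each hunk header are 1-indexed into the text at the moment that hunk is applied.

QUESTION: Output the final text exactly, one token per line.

Answer: onvyh
pgy
tmaqh
mwdx
wflm
amey

Derivation:
Hunk 1: at line 1 remove [wqii,rfj] add [egr,nhssz] -> 6 lines: onvyh cpdcp egr nhssz wflm amey
Hunk 2: at line 1 remove [cpdcp,egr,nhssz] add [vea,bynot,ypnn] -> 6 lines: onvyh vea bynot ypnn wflm amey
Hunk 3: at line 1 remove [vea,bynot,ypnn] add [pgy,lxvc,reiqw] -> 6 lines: onvyh pgy lxvc reiqw wflm amey
Hunk 4: at line 1 remove [lxvc] add [tmaqh] -> 6 lines: onvyh pgy tmaqh reiqw wflm amey
Hunk 5: at line 3 remove [reiqw] add [mwdx] -> 6 lines: onvyh pgy tmaqh mwdx wflm amey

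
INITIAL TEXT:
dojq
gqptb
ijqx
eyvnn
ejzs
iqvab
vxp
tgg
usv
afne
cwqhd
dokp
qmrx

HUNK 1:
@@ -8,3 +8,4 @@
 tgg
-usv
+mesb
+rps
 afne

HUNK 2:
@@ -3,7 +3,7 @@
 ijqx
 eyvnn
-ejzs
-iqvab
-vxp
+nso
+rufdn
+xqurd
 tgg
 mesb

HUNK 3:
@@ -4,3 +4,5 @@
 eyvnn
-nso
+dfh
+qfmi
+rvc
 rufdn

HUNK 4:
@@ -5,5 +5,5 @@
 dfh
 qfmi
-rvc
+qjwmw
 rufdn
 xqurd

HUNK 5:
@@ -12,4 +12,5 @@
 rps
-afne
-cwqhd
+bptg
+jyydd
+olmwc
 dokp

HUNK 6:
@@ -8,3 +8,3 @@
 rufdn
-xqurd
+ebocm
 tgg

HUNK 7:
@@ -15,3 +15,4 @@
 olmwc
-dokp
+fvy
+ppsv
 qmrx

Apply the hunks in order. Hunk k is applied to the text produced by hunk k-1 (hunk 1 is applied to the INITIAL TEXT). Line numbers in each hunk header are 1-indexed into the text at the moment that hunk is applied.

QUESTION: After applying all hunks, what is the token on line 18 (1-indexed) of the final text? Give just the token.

Answer: qmrx

Derivation:
Hunk 1: at line 8 remove [usv] add [mesb,rps] -> 14 lines: dojq gqptb ijqx eyvnn ejzs iqvab vxp tgg mesb rps afne cwqhd dokp qmrx
Hunk 2: at line 3 remove [ejzs,iqvab,vxp] add [nso,rufdn,xqurd] -> 14 lines: dojq gqptb ijqx eyvnn nso rufdn xqurd tgg mesb rps afne cwqhd dokp qmrx
Hunk 3: at line 4 remove [nso] add [dfh,qfmi,rvc] -> 16 lines: dojq gqptb ijqx eyvnn dfh qfmi rvc rufdn xqurd tgg mesb rps afne cwqhd dokp qmrx
Hunk 4: at line 5 remove [rvc] add [qjwmw] -> 16 lines: dojq gqptb ijqx eyvnn dfh qfmi qjwmw rufdn xqurd tgg mesb rps afne cwqhd dokp qmrx
Hunk 5: at line 12 remove [afne,cwqhd] add [bptg,jyydd,olmwc] -> 17 lines: dojq gqptb ijqx eyvnn dfh qfmi qjwmw rufdn xqurd tgg mesb rps bptg jyydd olmwc dokp qmrx
Hunk 6: at line 8 remove [xqurd] add [ebocm] -> 17 lines: dojq gqptb ijqx eyvnn dfh qfmi qjwmw rufdn ebocm tgg mesb rps bptg jyydd olmwc dokp qmrx
Hunk 7: at line 15 remove [dokp] add [fvy,ppsv] -> 18 lines: dojq gqptb ijqx eyvnn dfh qfmi qjwmw rufdn ebocm tgg mesb rps bptg jyydd olmwc fvy ppsv qmrx
Final line 18: qmrx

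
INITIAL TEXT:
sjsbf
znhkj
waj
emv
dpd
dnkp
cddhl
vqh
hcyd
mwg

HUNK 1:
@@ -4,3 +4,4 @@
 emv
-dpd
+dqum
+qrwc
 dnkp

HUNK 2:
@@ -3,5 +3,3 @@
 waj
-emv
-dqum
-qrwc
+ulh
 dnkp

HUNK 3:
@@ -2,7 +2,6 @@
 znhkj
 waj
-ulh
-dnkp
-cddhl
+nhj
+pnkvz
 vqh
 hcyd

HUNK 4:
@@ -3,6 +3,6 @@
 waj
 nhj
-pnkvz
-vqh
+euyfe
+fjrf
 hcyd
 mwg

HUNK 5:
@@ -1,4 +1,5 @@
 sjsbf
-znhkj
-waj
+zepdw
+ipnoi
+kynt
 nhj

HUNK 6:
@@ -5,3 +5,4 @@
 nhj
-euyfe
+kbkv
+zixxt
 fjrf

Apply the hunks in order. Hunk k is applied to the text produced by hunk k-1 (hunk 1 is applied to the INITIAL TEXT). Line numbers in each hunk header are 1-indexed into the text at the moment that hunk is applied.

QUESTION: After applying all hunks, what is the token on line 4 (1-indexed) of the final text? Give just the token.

Hunk 1: at line 4 remove [dpd] add [dqum,qrwc] -> 11 lines: sjsbf znhkj waj emv dqum qrwc dnkp cddhl vqh hcyd mwg
Hunk 2: at line 3 remove [emv,dqum,qrwc] add [ulh] -> 9 lines: sjsbf znhkj waj ulh dnkp cddhl vqh hcyd mwg
Hunk 3: at line 2 remove [ulh,dnkp,cddhl] add [nhj,pnkvz] -> 8 lines: sjsbf znhkj waj nhj pnkvz vqh hcyd mwg
Hunk 4: at line 3 remove [pnkvz,vqh] add [euyfe,fjrf] -> 8 lines: sjsbf znhkj waj nhj euyfe fjrf hcyd mwg
Hunk 5: at line 1 remove [znhkj,waj] add [zepdw,ipnoi,kynt] -> 9 lines: sjsbf zepdw ipnoi kynt nhj euyfe fjrf hcyd mwg
Hunk 6: at line 5 remove [euyfe] add [kbkv,zixxt] -> 10 lines: sjsbf zepdw ipnoi kynt nhj kbkv zixxt fjrf hcyd mwg
Final line 4: kynt

Answer: kynt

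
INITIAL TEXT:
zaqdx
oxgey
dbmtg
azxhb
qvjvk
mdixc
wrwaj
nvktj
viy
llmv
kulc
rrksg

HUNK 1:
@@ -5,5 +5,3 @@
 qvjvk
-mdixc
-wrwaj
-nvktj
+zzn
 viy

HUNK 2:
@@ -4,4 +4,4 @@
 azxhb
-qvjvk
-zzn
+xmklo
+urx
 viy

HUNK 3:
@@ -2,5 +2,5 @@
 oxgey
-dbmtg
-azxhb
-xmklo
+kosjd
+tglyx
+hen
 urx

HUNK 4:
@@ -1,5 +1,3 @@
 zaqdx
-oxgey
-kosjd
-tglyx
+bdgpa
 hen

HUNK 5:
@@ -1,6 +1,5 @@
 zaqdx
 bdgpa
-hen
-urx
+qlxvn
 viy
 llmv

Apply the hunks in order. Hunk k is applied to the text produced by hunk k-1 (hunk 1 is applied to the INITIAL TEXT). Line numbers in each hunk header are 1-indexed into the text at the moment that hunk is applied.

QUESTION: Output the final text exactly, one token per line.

Hunk 1: at line 5 remove [mdixc,wrwaj,nvktj] add [zzn] -> 10 lines: zaqdx oxgey dbmtg azxhb qvjvk zzn viy llmv kulc rrksg
Hunk 2: at line 4 remove [qvjvk,zzn] add [xmklo,urx] -> 10 lines: zaqdx oxgey dbmtg azxhb xmklo urx viy llmv kulc rrksg
Hunk 3: at line 2 remove [dbmtg,azxhb,xmklo] add [kosjd,tglyx,hen] -> 10 lines: zaqdx oxgey kosjd tglyx hen urx viy llmv kulc rrksg
Hunk 4: at line 1 remove [oxgey,kosjd,tglyx] add [bdgpa] -> 8 lines: zaqdx bdgpa hen urx viy llmv kulc rrksg
Hunk 5: at line 1 remove [hen,urx] add [qlxvn] -> 7 lines: zaqdx bdgpa qlxvn viy llmv kulc rrksg

Answer: zaqdx
bdgpa
qlxvn
viy
llmv
kulc
rrksg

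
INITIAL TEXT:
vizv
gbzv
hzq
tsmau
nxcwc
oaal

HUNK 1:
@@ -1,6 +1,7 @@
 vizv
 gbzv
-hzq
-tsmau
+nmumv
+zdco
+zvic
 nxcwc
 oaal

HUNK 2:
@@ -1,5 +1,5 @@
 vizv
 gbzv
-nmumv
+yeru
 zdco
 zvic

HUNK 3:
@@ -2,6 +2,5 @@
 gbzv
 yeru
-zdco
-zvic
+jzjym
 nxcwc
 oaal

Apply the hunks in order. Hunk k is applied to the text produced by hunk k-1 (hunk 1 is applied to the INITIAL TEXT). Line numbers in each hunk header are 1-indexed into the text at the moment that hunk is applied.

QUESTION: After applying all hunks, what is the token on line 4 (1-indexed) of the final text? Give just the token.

Hunk 1: at line 1 remove [hzq,tsmau] add [nmumv,zdco,zvic] -> 7 lines: vizv gbzv nmumv zdco zvic nxcwc oaal
Hunk 2: at line 1 remove [nmumv] add [yeru] -> 7 lines: vizv gbzv yeru zdco zvic nxcwc oaal
Hunk 3: at line 2 remove [zdco,zvic] add [jzjym] -> 6 lines: vizv gbzv yeru jzjym nxcwc oaal
Final line 4: jzjym

Answer: jzjym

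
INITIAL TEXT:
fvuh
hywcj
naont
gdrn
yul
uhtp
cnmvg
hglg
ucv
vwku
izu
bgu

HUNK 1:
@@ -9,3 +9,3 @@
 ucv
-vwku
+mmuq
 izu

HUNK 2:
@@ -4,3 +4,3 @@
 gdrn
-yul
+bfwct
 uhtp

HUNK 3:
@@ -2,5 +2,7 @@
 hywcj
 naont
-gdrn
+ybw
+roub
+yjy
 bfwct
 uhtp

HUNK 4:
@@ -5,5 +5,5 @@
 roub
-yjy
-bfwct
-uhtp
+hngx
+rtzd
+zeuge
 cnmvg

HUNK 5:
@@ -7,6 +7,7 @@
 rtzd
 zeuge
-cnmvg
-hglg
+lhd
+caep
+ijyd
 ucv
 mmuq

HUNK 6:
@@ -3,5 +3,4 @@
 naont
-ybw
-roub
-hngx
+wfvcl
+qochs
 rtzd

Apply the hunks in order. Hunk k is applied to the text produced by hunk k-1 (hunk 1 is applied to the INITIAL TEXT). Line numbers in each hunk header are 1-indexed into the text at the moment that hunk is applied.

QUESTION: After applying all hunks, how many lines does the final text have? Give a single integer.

Hunk 1: at line 9 remove [vwku] add [mmuq] -> 12 lines: fvuh hywcj naont gdrn yul uhtp cnmvg hglg ucv mmuq izu bgu
Hunk 2: at line 4 remove [yul] add [bfwct] -> 12 lines: fvuh hywcj naont gdrn bfwct uhtp cnmvg hglg ucv mmuq izu bgu
Hunk 3: at line 2 remove [gdrn] add [ybw,roub,yjy] -> 14 lines: fvuh hywcj naont ybw roub yjy bfwct uhtp cnmvg hglg ucv mmuq izu bgu
Hunk 4: at line 5 remove [yjy,bfwct,uhtp] add [hngx,rtzd,zeuge] -> 14 lines: fvuh hywcj naont ybw roub hngx rtzd zeuge cnmvg hglg ucv mmuq izu bgu
Hunk 5: at line 7 remove [cnmvg,hglg] add [lhd,caep,ijyd] -> 15 lines: fvuh hywcj naont ybw roub hngx rtzd zeuge lhd caep ijyd ucv mmuq izu bgu
Hunk 6: at line 3 remove [ybw,roub,hngx] add [wfvcl,qochs] -> 14 lines: fvuh hywcj naont wfvcl qochs rtzd zeuge lhd caep ijyd ucv mmuq izu bgu
Final line count: 14

Answer: 14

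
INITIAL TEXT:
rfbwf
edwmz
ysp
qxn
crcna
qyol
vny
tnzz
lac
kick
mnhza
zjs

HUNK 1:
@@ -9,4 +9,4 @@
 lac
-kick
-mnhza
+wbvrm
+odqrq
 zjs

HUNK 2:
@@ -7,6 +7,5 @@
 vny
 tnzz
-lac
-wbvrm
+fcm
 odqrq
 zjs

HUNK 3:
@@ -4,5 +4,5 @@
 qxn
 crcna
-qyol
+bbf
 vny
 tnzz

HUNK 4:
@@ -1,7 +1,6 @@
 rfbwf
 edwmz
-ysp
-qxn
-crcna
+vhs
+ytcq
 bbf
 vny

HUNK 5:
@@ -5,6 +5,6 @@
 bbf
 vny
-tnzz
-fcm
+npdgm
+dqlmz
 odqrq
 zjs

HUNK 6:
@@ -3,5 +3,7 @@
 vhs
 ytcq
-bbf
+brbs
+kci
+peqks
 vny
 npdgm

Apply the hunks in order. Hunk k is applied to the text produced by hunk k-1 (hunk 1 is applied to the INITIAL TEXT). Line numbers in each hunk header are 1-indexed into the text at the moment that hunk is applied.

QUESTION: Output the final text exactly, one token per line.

Answer: rfbwf
edwmz
vhs
ytcq
brbs
kci
peqks
vny
npdgm
dqlmz
odqrq
zjs

Derivation:
Hunk 1: at line 9 remove [kick,mnhza] add [wbvrm,odqrq] -> 12 lines: rfbwf edwmz ysp qxn crcna qyol vny tnzz lac wbvrm odqrq zjs
Hunk 2: at line 7 remove [lac,wbvrm] add [fcm] -> 11 lines: rfbwf edwmz ysp qxn crcna qyol vny tnzz fcm odqrq zjs
Hunk 3: at line 4 remove [qyol] add [bbf] -> 11 lines: rfbwf edwmz ysp qxn crcna bbf vny tnzz fcm odqrq zjs
Hunk 4: at line 1 remove [ysp,qxn,crcna] add [vhs,ytcq] -> 10 lines: rfbwf edwmz vhs ytcq bbf vny tnzz fcm odqrq zjs
Hunk 5: at line 5 remove [tnzz,fcm] add [npdgm,dqlmz] -> 10 lines: rfbwf edwmz vhs ytcq bbf vny npdgm dqlmz odqrq zjs
Hunk 6: at line 3 remove [bbf] add [brbs,kci,peqks] -> 12 lines: rfbwf edwmz vhs ytcq brbs kci peqks vny npdgm dqlmz odqrq zjs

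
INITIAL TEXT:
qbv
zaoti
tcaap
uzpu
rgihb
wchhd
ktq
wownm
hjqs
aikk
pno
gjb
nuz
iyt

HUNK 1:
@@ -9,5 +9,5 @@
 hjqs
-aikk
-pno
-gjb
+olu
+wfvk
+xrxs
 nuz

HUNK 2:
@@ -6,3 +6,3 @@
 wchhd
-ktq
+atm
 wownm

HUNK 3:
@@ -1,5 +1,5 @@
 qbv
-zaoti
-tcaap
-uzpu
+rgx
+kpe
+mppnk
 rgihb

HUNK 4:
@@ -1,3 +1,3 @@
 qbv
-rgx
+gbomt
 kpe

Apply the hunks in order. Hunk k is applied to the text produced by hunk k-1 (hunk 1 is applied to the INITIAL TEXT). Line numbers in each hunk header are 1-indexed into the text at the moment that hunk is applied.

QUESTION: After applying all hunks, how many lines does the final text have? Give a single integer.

Hunk 1: at line 9 remove [aikk,pno,gjb] add [olu,wfvk,xrxs] -> 14 lines: qbv zaoti tcaap uzpu rgihb wchhd ktq wownm hjqs olu wfvk xrxs nuz iyt
Hunk 2: at line 6 remove [ktq] add [atm] -> 14 lines: qbv zaoti tcaap uzpu rgihb wchhd atm wownm hjqs olu wfvk xrxs nuz iyt
Hunk 3: at line 1 remove [zaoti,tcaap,uzpu] add [rgx,kpe,mppnk] -> 14 lines: qbv rgx kpe mppnk rgihb wchhd atm wownm hjqs olu wfvk xrxs nuz iyt
Hunk 4: at line 1 remove [rgx] add [gbomt] -> 14 lines: qbv gbomt kpe mppnk rgihb wchhd atm wownm hjqs olu wfvk xrxs nuz iyt
Final line count: 14

Answer: 14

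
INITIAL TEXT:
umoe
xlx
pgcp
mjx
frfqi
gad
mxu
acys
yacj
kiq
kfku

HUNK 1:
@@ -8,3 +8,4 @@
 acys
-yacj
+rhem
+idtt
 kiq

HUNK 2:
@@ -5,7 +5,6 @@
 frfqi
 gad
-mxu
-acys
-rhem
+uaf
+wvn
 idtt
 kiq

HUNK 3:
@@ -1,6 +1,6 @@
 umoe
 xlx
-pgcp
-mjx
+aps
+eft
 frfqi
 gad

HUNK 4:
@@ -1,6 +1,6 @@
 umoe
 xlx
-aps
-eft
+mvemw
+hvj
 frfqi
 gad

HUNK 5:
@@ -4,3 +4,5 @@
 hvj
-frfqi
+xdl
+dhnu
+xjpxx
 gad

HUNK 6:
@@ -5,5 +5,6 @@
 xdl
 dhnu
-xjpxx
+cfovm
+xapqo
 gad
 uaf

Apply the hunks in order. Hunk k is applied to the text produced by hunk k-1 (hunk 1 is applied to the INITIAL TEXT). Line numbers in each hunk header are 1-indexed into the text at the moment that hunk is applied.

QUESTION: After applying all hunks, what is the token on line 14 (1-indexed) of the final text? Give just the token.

Hunk 1: at line 8 remove [yacj] add [rhem,idtt] -> 12 lines: umoe xlx pgcp mjx frfqi gad mxu acys rhem idtt kiq kfku
Hunk 2: at line 5 remove [mxu,acys,rhem] add [uaf,wvn] -> 11 lines: umoe xlx pgcp mjx frfqi gad uaf wvn idtt kiq kfku
Hunk 3: at line 1 remove [pgcp,mjx] add [aps,eft] -> 11 lines: umoe xlx aps eft frfqi gad uaf wvn idtt kiq kfku
Hunk 4: at line 1 remove [aps,eft] add [mvemw,hvj] -> 11 lines: umoe xlx mvemw hvj frfqi gad uaf wvn idtt kiq kfku
Hunk 5: at line 4 remove [frfqi] add [xdl,dhnu,xjpxx] -> 13 lines: umoe xlx mvemw hvj xdl dhnu xjpxx gad uaf wvn idtt kiq kfku
Hunk 6: at line 5 remove [xjpxx] add [cfovm,xapqo] -> 14 lines: umoe xlx mvemw hvj xdl dhnu cfovm xapqo gad uaf wvn idtt kiq kfku
Final line 14: kfku

Answer: kfku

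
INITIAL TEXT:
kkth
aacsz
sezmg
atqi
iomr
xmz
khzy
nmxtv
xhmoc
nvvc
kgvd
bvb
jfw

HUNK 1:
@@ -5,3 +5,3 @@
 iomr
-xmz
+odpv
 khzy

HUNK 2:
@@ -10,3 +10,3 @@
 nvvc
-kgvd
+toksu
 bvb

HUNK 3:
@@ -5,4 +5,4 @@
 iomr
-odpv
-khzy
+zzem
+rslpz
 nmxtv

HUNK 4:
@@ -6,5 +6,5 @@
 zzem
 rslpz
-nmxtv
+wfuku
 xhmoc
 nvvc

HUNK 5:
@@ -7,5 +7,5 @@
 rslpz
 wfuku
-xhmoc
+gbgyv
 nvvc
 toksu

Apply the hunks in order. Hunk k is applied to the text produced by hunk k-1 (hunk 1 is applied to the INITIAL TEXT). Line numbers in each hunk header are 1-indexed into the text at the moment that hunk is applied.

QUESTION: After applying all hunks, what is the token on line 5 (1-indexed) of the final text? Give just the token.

Answer: iomr

Derivation:
Hunk 1: at line 5 remove [xmz] add [odpv] -> 13 lines: kkth aacsz sezmg atqi iomr odpv khzy nmxtv xhmoc nvvc kgvd bvb jfw
Hunk 2: at line 10 remove [kgvd] add [toksu] -> 13 lines: kkth aacsz sezmg atqi iomr odpv khzy nmxtv xhmoc nvvc toksu bvb jfw
Hunk 3: at line 5 remove [odpv,khzy] add [zzem,rslpz] -> 13 lines: kkth aacsz sezmg atqi iomr zzem rslpz nmxtv xhmoc nvvc toksu bvb jfw
Hunk 4: at line 6 remove [nmxtv] add [wfuku] -> 13 lines: kkth aacsz sezmg atqi iomr zzem rslpz wfuku xhmoc nvvc toksu bvb jfw
Hunk 5: at line 7 remove [xhmoc] add [gbgyv] -> 13 lines: kkth aacsz sezmg atqi iomr zzem rslpz wfuku gbgyv nvvc toksu bvb jfw
Final line 5: iomr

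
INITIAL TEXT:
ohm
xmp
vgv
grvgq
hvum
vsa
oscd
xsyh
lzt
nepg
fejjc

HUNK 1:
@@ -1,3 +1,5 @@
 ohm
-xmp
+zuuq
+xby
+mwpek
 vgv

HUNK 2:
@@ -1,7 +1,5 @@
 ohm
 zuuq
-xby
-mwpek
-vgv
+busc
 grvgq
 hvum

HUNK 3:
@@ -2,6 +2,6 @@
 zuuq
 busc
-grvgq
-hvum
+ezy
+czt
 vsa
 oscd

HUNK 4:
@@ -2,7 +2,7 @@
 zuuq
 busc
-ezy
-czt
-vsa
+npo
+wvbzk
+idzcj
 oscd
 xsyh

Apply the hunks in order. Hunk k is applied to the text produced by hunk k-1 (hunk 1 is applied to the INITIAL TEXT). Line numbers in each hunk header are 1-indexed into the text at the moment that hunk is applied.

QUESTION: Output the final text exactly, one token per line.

Answer: ohm
zuuq
busc
npo
wvbzk
idzcj
oscd
xsyh
lzt
nepg
fejjc

Derivation:
Hunk 1: at line 1 remove [xmp] add [zuuq,xby,mwpek] -> 13 lines: ohm zuuq xby mwpek vgv grvgq hvum vsa oscd xsyh lzt nepg fejjc
Hunk 2: at line 1 remove [xby,mwpek,vgv] add [busc] -> 11 lines: ohm zuuq busc grvgq hvum vsa oscd xsyh lzt nepg fejjc
Hunk 3: at line 2 remove [grvgq,hvum] add [ezy,czt] -> 11 lines: ohm zuuq busc ezy czt vsa oscd xsyh lzt nepg fejjc
Hunk 4: at line 2 remove [ezy,czt,vsa] add [npo,wvbzk,idzcj] -> 11 lines: ohm zuuq busc npo wvbzk idzcj oscd xsyh lzt nepg fejjc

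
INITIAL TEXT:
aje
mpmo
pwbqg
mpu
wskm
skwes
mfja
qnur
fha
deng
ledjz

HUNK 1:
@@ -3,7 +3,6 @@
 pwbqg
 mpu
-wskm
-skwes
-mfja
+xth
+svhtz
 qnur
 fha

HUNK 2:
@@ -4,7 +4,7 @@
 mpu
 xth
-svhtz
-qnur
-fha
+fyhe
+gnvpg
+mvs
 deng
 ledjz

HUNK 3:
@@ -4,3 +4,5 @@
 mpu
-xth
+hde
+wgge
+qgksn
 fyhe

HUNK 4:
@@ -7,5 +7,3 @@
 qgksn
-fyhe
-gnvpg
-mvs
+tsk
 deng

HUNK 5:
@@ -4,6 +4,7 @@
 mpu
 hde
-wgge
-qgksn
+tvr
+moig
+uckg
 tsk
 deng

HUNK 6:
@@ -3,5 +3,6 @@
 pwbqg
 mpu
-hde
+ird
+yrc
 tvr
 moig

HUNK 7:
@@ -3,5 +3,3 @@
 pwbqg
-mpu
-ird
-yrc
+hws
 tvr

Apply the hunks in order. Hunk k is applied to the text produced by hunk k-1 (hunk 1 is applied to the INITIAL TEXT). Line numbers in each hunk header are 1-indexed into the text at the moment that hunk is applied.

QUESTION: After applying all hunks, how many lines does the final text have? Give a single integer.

Hunk 1: at line 3 remove [wskm,skwes,mfja] add [xth,svhtz] -> 10 lines: aje mpmo pwbqg mpu xth svhtz qnur fha deng ledjz
Hunk 2: at line 4 remove [svhtz,qnur,fha] add [fyhe,gnvpg,mvs] -> 10 lines: aje mpmo pwbqg mpu xth fyhe gnvpg mvs deng ledjz
Hunk 3: at line 4 remove [xth] add [hde,wgge,qgksn] -> 12 lines: aje mpmo pwbqg mpu hde wgge qgksn fyhe gnvpg mvs deng ledjz
Hunk 4: at line 7 remove [fyhe,gnvpg,mvs] add [tsk] -> 10 lines: aje mpmo pwbqg mpu hde wgge qgksn tsk deng ledjz
Hunk 5: at line 4 remove [wgge,qgksn] add [tvr,moig,uckg] -> 11 lines: aje mpmo pwbqg mpu hde tvr moig uckg tsk deng ledjz
Hunk 6: at line 3 remove [hde] add [ird,yrc] -> 12 lines: aje mpmo pwbqg mpu ird yrc tvr moig uckg tsk deng ledjz
Hunk 7: at line 3 remove [mpu,ird,yrc] add [hws] -> 10 lines: aje mpmo pwbqg hws tvr moig uckg tsk deng ledjz
Final line count: 10

Answer: 10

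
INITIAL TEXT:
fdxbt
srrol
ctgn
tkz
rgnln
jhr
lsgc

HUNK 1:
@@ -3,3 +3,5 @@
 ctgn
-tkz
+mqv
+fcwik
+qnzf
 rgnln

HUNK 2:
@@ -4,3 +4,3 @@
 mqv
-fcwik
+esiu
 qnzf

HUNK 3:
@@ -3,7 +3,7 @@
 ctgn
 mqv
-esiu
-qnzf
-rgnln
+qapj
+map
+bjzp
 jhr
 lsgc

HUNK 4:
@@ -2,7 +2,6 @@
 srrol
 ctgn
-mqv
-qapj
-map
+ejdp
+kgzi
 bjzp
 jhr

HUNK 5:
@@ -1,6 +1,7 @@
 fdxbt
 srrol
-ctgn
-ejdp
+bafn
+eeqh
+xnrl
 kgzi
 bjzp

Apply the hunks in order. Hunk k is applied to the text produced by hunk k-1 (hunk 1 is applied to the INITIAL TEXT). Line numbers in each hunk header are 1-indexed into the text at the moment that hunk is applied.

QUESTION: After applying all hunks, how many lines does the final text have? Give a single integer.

Hunk 1: at line 3 remove [tkz] add [mqv,fcwik,qnzf] -> 9 lines: fdxbt srrol ctgn mqv fcwik qnzf rgnln jhr lsgc
Hunk 2: at line 4 remove [fcwik] add [esiu] -> 9 lines: fdxbt srrol ctgn mqv esiu qnzf rgnln jhr lsgc
Hunk 3: at line 3 remove [esiu,qnzf,rgnln] add [qapj,map,bjzp] -> 9 lines: fdxbt srrol ctgn mqv qapj map bjzp jhr lsgc
Hunk 4: at line 2 remove [mqv,qapj,map] add [ejdp,kgzi] -> 8 lines: fdxbt srrol ctgn ejdp kgzi bjzp jhr lsgc
Hunk 5: at line 1 remove [ctgn,ejdp] add [bafn,eeqh,xnrl] -> 9 lines: fdxbt srrol bafn eeqh xnrl kgzi bjzp jhr lsgc
Final line count: 9

Answer: 9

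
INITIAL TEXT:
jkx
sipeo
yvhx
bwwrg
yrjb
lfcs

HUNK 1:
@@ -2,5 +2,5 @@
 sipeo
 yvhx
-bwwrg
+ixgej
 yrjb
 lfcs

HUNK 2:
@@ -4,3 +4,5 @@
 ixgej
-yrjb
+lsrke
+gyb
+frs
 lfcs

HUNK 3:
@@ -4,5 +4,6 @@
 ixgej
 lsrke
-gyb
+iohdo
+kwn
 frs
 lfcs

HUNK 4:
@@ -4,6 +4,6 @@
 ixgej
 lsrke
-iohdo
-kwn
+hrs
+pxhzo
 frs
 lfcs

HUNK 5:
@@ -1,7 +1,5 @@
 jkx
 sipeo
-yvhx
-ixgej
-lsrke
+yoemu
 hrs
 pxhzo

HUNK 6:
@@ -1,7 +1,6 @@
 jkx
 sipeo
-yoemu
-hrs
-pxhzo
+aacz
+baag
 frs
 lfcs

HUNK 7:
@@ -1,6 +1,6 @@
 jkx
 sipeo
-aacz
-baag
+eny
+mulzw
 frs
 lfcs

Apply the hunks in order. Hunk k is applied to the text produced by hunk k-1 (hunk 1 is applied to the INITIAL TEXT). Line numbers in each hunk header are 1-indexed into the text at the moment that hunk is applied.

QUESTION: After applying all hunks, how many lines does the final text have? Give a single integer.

Answer: 6

Derivation:
Hunk 1: at line 2 remove [bwwrg] add [ixgej] -> 6 lines: jkx sipeo yvhx ixgej yrjb lfcs
Hunk 2: at line 4 remove [yrjb] add [lsrke,gyb,frs] -> 8 lines: jkx sipeo yvhx ixgej lsrke gyb frs lfcs
Hunk 3: at line 4 remove [gyb] add [iohdo,kwn] -> 9 lines: jkx sipeo yvhx ixgej lsrke iohdo kwn frs lfcs
Hunk 4: at line 4 remove [iohdo,kwn] add [hrs,pxhzo] -> 9 lines: jkx sipeo yvhx ixgej lsrke hrs pxhzo frs lfcs
Hunk 5: at line 1 remove [yvhx,ixgej,lsrke] add [yoemu] -> 7 lines: jkx sipeo yoemu hrs pxhzo frs lfcs
Hunk 6: at line 1 remove [yoemu,hrs,pxhzo] add [aacz,baag] -> 6 lines: jkx sipeo aacz baag frs lfcs
Hunk 7: at line 1 remove [aacz,baag] add [eny,mulzw] -> 6 lines: jkx sipeo eny mulzw frs lfcs
Final line count: 6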